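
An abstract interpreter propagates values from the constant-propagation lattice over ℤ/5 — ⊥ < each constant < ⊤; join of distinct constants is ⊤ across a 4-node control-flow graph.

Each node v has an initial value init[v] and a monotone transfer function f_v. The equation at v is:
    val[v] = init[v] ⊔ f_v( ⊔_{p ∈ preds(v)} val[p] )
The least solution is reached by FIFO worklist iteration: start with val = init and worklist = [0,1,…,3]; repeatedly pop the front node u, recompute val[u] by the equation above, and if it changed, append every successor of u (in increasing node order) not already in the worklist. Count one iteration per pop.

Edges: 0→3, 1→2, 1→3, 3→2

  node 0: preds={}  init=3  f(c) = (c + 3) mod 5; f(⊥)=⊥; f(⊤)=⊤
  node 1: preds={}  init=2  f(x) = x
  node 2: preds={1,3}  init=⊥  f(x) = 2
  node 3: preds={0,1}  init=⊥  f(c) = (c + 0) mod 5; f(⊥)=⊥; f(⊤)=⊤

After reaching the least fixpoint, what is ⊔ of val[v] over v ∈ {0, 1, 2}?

Worklist (5 pops):
  #1 pop 0: in=⊥ → 3 (no change)
  #2 pop 1: in=⊥ → 2 (no change)
  #3 pop 2: in=2 → 2 (was ⊥); enqueue []
  #4 pop 3: in=⊤ → ⊤ (was ⊥); enqueue [2]
  #5 pop 2: in=⊤ → 2 (no change)

Fixpoint:
  val[0] = 3
  val[1] = 2
  val[2] = 2
  val[3] = ⊤

⊤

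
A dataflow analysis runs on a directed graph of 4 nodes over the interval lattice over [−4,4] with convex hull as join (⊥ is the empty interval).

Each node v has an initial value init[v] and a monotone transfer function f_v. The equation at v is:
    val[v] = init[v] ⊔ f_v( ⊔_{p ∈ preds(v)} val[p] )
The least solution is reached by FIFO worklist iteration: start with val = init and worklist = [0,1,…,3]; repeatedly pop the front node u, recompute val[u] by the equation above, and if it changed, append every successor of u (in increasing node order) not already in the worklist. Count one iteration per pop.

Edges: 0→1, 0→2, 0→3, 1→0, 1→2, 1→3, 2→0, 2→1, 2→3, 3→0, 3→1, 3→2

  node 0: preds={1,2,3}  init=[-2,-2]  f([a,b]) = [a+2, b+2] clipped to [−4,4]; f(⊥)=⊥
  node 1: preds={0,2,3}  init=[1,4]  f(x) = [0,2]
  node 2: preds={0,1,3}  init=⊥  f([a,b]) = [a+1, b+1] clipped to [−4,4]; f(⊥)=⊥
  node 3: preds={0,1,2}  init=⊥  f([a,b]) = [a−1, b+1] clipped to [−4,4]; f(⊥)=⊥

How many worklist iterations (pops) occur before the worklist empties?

Trace (10 dequeues):
  [1] u=0 | in [1,4] | out [-2,4] | prev [-2,-2] | push {}
  [2] u=1 | in [-2,4] | out [0,4] | prev [1,4] | push {0}
  [3] u=2 | in [-2,4] | out [-1,4] | prev ⊥ | push {1}
  [4] u=3 | in [-2,4] | out [-3,4] | prev ⊥ | push {2}
  [5] u=0 | in [-3,4] | out [-2,4] | ==
  [6] u=1 | in [-3,4] | out [0,4] | ==
  [7] u=2 | in [-3,4] | out [-2,4] | prev [-1,4] | push {0,1,3}
  [8] u=0 | in [-3,4] | out [-2,4] | ==
  [9] u=1 | in [-3,4] | out [0,4] | ==
  [10] u=3 | in [-2,4] | out [-3,4] | ==

Converged values:
  [0] [-2,4]
  [1] [0,4]
  [2] [-2,4]
  [3] [-3,4]

10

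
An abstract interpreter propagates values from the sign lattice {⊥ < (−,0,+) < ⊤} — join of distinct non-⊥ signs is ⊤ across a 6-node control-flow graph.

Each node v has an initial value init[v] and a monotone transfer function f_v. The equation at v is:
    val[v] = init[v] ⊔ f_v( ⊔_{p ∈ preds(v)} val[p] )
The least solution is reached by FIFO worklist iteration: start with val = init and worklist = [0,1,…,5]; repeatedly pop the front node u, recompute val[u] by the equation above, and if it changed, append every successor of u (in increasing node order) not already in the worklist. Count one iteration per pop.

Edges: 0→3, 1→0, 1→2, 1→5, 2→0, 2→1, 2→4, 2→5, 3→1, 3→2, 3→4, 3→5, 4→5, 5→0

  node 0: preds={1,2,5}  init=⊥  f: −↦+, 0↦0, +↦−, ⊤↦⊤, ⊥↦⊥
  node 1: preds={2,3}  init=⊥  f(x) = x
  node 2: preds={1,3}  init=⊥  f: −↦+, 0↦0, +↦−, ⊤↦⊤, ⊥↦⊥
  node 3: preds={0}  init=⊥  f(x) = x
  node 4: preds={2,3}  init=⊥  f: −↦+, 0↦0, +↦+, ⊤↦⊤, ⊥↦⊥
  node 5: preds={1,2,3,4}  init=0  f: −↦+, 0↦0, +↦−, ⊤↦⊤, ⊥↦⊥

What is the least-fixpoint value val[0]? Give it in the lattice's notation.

Iteration log — 12 steps:
  step 1. node 0  ⊔preds=0  new=0  old=⊥  +wl: 
  step 2. node 1  ⊔preds=⊥  new=⊥  stable
  step 3. node 2  ⊔preds=⊥  new=⊥  stable
  step 4. node 3  ⊔preds=0  new=0  old=⊥  +wl: 1,2
  step 5. node 4  ⊔preds=0  new=0  old=⊥  +wl: 
  step 6. node 5  ⊔preds=0  new=0  stable
  step 7. node 1  ⊔preds=0  new=0  old=⊥  +wl: 0,5
  step 8. node 2  ⊔preds=0  new=0  old=⊥  +wl: 1,4
  step 9. node 0  ⊔preds=0  new=0  stable
  step 10. node 5  ⊔preds=0  new=0  stable
  step 11. node 1  ⊔preds=0  new=0  stable
  step 12. node 4  ⊔preds=0  new=0  stable

Least fixpoint reached:
  node 0: 0
  node 1: 0
  node 2: 0
  node 3: 0
  node 4: 0
  node 5: 0

0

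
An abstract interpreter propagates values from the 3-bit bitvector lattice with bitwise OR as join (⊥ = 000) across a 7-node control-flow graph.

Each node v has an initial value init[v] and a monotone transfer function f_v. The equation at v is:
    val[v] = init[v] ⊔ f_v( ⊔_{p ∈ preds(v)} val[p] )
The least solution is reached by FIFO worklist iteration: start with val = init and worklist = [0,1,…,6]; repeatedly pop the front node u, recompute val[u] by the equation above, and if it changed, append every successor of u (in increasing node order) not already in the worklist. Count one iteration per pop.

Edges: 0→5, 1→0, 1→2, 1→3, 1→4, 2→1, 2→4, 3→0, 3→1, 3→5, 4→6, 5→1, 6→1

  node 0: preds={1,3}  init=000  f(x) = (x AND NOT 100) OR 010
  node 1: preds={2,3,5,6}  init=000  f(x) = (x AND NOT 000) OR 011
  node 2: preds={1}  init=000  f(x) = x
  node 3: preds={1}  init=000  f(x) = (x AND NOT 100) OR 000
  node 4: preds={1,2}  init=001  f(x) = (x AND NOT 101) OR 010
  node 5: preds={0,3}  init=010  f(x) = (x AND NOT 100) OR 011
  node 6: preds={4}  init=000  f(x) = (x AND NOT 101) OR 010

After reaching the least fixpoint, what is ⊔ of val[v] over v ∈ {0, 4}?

Iteration log — 10 steps:
  step 1. node 0  ⊔preds=000  new=010  old=000  +wl: 
  step 2. node 1  ⊔preds=010  new=011  old=000  +wl: 0
  step 3. node 2  ⊔preds=011  new=011  old=000  +wl: 1
  step 4. node 3  ⊔preds=011  new=011  old=000  +wl: 
  step 5. node 4  ⊔preds=011  new=011  old=001  +wl: 
  step 6. node 5  ⊔preds=011  new=011  old=010  +wl: 
  step 7. node 6  ⊔preds=011  new=010  old=000  +wl: 
  step 8. node 0  ⊔preds=011  new=011  old=010  +wl: 5
  step 9. node 1  ⊔preds=011  new=011  stable
  step 10. node 5  ⊔preds=011  new=011  stable

Least fixpoint reached:
  node 0: 011
  node 1: 011
  node 2: 011
  node 3: 011
  node 4: 011
  node 5: 011
  node 6: 010

011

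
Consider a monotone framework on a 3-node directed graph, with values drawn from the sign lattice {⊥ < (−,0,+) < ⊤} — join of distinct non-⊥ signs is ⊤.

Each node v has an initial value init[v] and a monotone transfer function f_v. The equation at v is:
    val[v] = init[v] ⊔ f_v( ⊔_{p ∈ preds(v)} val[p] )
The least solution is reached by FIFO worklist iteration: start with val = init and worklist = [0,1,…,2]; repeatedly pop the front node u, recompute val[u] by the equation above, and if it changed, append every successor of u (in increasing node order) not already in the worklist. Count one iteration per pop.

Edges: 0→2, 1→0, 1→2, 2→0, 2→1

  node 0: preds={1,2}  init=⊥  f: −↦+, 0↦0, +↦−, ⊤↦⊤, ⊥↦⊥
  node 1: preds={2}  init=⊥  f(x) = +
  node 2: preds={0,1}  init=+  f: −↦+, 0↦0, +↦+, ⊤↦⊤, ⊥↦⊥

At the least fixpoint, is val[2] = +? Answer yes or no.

Iteration log — 6 steps:
  step 1. node 0  ⊔preds=+  new=−  old=⊥  +wl: 
  step 2. node 1  ⊔preds=+  new=+  old=⊥  +wl: 0
  step 3. node 2  ⊔preds=⊤  new=⊤  old=+  +wl: 1
  step 4. node 0  ⊔preds=⊤  new=⊤  old=−  +wl: 2
  step 5. node 1  ⊔preds=⊤  new=+  stable
  step 6. node 2  ⊔preds=⊤  new=⊤  stable

Least fixpoint reached:
  node 0: ⊤
  node 1: +
  node 2: ⊤

no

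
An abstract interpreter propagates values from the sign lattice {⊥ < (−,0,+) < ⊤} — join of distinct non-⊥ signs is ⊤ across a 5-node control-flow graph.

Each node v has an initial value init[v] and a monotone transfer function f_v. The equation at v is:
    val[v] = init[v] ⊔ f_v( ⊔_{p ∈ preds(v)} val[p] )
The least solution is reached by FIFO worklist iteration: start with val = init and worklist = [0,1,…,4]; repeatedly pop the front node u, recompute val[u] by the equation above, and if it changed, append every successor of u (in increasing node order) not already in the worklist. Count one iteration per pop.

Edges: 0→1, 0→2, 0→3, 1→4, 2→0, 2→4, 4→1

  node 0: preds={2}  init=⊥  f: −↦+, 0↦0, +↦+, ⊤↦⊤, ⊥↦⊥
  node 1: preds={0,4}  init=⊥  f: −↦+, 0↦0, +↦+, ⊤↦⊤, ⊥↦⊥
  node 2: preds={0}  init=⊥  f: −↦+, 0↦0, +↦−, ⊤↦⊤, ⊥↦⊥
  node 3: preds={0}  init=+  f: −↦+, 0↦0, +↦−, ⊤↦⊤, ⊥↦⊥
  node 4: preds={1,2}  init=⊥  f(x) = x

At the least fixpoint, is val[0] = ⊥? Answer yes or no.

Worklist (5 pops):
  #1 pop 0: in=⊥ → ⊥ (no change)
  #2 pop 1: in=⊥ → ⊥ (no change)
  #3 pop 2: in=⊥ → ⊥ (no change)
  #4 pop 3: in=⊥ → + (no change)
  #5 pop 4: in=⊥ → ⊥ (no change)

Fixpoint:
  val[0] = ⊥
  val[1] = ⊥
  val[2] = ⊥
  val[3] = +
  val[4] = ⊥

yes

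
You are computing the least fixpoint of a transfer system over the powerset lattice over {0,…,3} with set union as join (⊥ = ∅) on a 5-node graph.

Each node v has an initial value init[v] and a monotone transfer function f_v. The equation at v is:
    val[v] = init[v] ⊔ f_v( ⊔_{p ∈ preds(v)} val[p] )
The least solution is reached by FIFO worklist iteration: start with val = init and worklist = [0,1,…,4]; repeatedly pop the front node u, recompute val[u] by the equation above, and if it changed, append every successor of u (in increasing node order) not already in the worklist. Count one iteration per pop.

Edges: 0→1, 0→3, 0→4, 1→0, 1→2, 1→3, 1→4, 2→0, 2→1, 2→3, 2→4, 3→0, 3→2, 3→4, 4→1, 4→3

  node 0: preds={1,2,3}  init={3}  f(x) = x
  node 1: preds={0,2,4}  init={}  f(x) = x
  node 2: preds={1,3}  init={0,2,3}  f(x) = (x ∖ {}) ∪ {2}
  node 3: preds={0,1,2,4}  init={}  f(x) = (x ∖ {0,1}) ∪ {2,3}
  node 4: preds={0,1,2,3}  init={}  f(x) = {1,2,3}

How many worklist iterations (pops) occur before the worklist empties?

15

Worklist (15 pops):
  #1 pop 0: in={0,2,3} → {0,2,3} (was {3}); enqueue []
  #2 pop 1: in={0,2,3} → {0,2,3} (was {}); enqueue [0]
  #3 pop 2: in={0,2,3} → {0,2,3} (no change)
  #4 pop 3: in={0,2,3} → {2,3} (was {}); enqueue [2]
  #5 pop 4: in={0,2,3} → {1,2,3} (was {}); enqueue [1,3]
  #6 pop 0: in={0,2,3} → {0,2,3} (no change)
  #7 pop 2: in={0,2,3} → {0,2,3} (no change)
  #8 pop 1: in={0,1,2,3} → {0,1,2,3} (was {0,2,3}); enqueue [0,2,4]
  #9 pop 3: in={0,1,2,3} → {2,3} (no change)
  #10 pop 0: in={0,1,2,3} → {0,1,2,3} (was {0,2,3}); enqueue [1,3]
  #11 pop 2: in={0,1,2,3} → {0,1,2,3} (was {0,2,3}); enqueue [0]
  #12 pop 4: in={0,1,2,3} → {1,2,3} (no change)
  #13 pop 1: in={0,1,2,3} → {0,1,2,3} (no change)
  #14 pop 3: in={0,1,2,3} → {2,3} (no change)
  #15 pop 0: in={0,1,2,3} → {0,1,2,3} (no change)

Fixpoint:
  val[0] = {0,1,2,3}
  val[1] = {0,1,2,3}
  val[2] = {0,1,2,3}
  val[3] = {2,3}
  val[4] = {1,2,3}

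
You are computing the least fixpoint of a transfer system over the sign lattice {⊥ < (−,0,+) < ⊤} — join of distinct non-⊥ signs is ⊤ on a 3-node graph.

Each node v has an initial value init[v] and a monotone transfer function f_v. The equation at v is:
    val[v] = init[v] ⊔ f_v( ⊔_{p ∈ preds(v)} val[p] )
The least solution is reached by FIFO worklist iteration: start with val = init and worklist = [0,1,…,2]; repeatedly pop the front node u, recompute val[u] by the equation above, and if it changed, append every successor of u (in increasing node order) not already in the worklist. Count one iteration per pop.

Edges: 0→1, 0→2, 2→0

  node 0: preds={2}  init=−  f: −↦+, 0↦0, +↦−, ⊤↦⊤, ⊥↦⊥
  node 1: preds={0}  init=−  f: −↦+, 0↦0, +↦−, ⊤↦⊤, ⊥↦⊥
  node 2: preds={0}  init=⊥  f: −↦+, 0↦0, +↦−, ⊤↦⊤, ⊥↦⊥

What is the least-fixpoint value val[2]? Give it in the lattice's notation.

+

Worklist (4 pops):
  #1 pop 0: in=⊥ → − (no change)
  #2 pop 1: in=− → ⊤ (was −); enqueue []
  #3 pop 2: in=− → + (was ⊥); enqueue [0]
  #4 pop 0: in=+ → − (no change)

Fixpoint:
  val[0] = −
  val[1] = ⊤
  val[2] = +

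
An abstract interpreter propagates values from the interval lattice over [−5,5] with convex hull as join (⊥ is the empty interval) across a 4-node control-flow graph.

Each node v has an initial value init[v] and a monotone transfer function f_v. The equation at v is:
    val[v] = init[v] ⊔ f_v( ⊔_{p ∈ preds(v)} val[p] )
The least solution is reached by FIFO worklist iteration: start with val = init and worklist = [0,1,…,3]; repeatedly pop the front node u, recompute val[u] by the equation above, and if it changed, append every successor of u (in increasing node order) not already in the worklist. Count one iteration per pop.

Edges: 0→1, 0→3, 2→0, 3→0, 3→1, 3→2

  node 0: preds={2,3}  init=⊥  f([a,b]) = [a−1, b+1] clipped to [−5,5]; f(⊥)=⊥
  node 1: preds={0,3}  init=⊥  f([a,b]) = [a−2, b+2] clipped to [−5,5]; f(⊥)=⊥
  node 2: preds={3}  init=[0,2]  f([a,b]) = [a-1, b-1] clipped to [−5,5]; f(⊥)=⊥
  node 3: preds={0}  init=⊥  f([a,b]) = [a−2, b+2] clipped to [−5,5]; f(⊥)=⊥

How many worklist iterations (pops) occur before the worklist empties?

13

Worklist (13 pops):
  #1 pop 0: in=[0,2] → [-1,3] (was ⊥); enqueue []
  #2 pop 1: in=[-1,3] → [-3,5] (was ⊥); enqueue []
  #3 pop 2: in=⊥ → [0,2] (no change)
  #4 pop 3: in=[-1,3] → [-3,5] (was ⊥); enqueue [0,1,2]
  #5 pop 0: in=[-3,5] → [-4,5] (was [-1,3]); enqueue [3]
  #6 pop 1: in=[-4,5] → [-5,5] (was [-3,5]); enqueue []
  #7 pop 2: in=[-3,5] → [-4,4] (was [0,2]); enqueue [0]
  #8 pop 3: in=[-4,5] → [-5,5] (was [-3,5]); enqueue [1,2]
  #9 pop 0: in=[-5,5] → [-5,5] (was [-4,5]); enqueue [3]
  #10 pop 1: in=[-5,5] → [-5,5] (no change)
  #11 pop 2: in=[-5,5] → [-5,4] (was [-4,4]); enqueue [0]
  #12 pop 3: in=[-5,5] → [-5,5] (no change)
  #13 pop 0: in=[-5,5] → [-5,5] (no change)

Fixpoint:
  val[0] = [-5,5]
  val[1] = [-5,5]
  val[2] = [-5,4]
  val[3] = [-5,5]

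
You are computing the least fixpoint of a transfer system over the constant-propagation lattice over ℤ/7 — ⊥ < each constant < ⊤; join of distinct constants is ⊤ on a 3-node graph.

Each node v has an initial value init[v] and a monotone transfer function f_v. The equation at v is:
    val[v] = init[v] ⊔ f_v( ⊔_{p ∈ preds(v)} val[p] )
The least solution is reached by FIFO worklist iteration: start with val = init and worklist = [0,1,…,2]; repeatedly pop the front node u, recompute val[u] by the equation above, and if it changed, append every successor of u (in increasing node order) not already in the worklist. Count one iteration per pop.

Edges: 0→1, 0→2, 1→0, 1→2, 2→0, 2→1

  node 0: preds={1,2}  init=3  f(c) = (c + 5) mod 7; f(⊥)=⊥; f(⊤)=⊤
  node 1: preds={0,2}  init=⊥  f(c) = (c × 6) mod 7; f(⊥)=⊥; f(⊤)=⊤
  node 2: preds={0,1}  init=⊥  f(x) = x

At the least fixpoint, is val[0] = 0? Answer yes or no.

no

Iteration log — 7 steps:
  step 1. node 0  ⊔preds=⊥  new=3  stable
  step 2. node 1  ⊔preds=3  new=4  old=⊥  +wl: 0
  step 3. node 2  ⊔preds=⊤  new=⊤  old=⊥  +wl: 1
  step 4. node 0  ⊔preds=⊤  new=⊤  old=3  +wl: 2
  step 5. node 1  ⊔preds=⊤  new=⊤  old=4  +wl: 0
  step 6. node 2  ⊔preds=⊤  new=⊤  stable
  step 7. node 0  ⊔preds=⊤  new=⊤  stable

Least fixpoint reached:
  node 0: ⊤
  node 1: ⊤
  node 2: ⊤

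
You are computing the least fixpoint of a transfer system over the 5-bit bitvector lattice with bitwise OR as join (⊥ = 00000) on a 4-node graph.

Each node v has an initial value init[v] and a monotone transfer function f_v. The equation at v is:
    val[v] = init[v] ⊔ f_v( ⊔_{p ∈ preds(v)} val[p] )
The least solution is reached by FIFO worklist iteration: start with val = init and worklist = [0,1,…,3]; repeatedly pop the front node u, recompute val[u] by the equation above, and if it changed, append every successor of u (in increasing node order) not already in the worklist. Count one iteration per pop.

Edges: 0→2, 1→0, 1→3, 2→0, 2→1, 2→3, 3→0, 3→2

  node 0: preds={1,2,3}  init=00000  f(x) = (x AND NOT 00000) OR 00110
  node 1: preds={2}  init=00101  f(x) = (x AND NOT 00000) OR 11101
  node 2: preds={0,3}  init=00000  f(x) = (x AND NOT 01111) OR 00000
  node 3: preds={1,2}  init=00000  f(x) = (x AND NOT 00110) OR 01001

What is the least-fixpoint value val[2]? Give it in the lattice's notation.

10000

Worklist (9 pops):
  #1 pop 0: in=00101 → 00111 (was 00000); enqueue []
  #2 pop 1: in=00000 → 11101 (was 00101); enqueue [0]
  #3 pop 2: in=00111 → 00000 (no change)
  #4 pop 3: in=11101 → 11001 (was 00000); enqueue [2]
  #5 pop 0: in=11101 → 11111 (was 00111); enqueue []
  #6 pop 2: in=11111 → 10000 (was 00000); enqueue [0,1,3]
  #7 pop 0: in=11101 → 11111 (no change)
  #8 pop 1: in=10000 → 11101 (no change)
  #9 pop 3: in=11101 → 11001 (no change)

Fixpoint:
  val[0] = 11111
  val[1] = 11101
  val[2] = 10000
  val[3] = 11001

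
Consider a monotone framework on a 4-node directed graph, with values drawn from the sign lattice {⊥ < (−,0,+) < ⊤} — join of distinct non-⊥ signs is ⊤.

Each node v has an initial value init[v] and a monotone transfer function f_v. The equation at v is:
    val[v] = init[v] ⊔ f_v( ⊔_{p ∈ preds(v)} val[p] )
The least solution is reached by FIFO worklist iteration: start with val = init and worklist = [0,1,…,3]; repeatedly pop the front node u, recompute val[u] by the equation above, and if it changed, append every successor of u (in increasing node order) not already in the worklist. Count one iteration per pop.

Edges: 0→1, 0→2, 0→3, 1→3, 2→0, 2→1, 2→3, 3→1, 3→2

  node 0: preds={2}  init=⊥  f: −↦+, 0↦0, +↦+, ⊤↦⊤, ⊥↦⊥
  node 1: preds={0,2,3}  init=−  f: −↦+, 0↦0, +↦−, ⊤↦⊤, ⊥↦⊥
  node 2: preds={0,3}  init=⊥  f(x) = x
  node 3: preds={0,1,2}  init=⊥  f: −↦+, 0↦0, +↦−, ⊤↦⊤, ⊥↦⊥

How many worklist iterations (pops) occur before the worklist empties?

15

Iteration log — 15 steps:
  step 1. node 0  ⊔preds=⊥  new=⊥  stable
  step 2. node 1  ⊔preds=⊥  new=−  stable
  step 3. node 2  ⊔preds=⊥  new=⊥  stable
  step 4. node 3  ⊔preds=−  new=+  old=⊥  +wl: 1,2
  step 5. node 1  ⊔preds=+  new=−  stable
  step 6. node 2  ⊔preds=+  new=+  old=⊥  +wl: 0,1,3
  step 7. node 0  ⊔preds=+  new=+  old=⊥  +wl: 2
  step 8. node 1  ⊔preds=+  new=−  stable
  step 9. node 3  ⊔preds=⊤  new=⊤  old=+  +wl: 1
  step 10. node 2  ⊔preds=⊤  new=⊤  old=+  +wl: 0,3
  step 11. node 1  ⊔preds=⊤  new=⊤  old=−  +wl: 
  step 12. node 0  ⊔preds=⊤  new=⊤  old=+  +wl: 1,2
  step 13. node 3  ⊔preds=⊤  new=⊤  stable
  step 14. node 1  ⊔preds=⊤  new=⊤  stable
  step 15. node 2  ⊔preds=⊤  new=⊤  stable

Least fixpoint reached:
  node 0: ⊤
  node 1: ⊤
  node 2: ⊤
  node 3: ⊤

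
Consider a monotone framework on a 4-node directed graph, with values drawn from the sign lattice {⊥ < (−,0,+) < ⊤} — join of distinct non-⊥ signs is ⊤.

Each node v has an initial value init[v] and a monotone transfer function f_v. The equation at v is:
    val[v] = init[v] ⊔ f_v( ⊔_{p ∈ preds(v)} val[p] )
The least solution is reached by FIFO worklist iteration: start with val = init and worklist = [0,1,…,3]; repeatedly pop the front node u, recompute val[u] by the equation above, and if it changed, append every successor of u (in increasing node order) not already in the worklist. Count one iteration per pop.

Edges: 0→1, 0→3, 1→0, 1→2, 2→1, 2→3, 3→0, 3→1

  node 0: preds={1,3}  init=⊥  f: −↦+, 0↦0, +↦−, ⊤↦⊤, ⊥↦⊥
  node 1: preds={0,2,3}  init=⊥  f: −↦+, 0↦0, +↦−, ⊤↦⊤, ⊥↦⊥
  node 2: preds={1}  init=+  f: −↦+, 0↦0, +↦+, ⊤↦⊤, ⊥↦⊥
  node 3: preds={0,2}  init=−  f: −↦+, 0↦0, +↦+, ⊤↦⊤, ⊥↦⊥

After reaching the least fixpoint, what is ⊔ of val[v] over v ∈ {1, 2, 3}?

⊤

Trace (7 dequeues):
  [1] u=0 | in − | out + | prev ⊥ | push {}
  [2] u=1 | in ⊤ | out ⊤ | prev ⊥ | push {0}
  [3] u=2 | in ⊤ | out ⊤ | prev + | push {1}
  [4] u=3 | in ⊤ | out ⊤ | prev − | push {}
  [5] u=0 | in ⊤ | out ⊤ | prev + | push {3}
  [6] u=1 | in ⊤ | out ⊤ | ==
  [7] u=3 | in ⊤ | out ⊤ | ==

Converged values:
  [0] ⊤
  [1] ⊤
  [2] ⊤
  [3] ⊤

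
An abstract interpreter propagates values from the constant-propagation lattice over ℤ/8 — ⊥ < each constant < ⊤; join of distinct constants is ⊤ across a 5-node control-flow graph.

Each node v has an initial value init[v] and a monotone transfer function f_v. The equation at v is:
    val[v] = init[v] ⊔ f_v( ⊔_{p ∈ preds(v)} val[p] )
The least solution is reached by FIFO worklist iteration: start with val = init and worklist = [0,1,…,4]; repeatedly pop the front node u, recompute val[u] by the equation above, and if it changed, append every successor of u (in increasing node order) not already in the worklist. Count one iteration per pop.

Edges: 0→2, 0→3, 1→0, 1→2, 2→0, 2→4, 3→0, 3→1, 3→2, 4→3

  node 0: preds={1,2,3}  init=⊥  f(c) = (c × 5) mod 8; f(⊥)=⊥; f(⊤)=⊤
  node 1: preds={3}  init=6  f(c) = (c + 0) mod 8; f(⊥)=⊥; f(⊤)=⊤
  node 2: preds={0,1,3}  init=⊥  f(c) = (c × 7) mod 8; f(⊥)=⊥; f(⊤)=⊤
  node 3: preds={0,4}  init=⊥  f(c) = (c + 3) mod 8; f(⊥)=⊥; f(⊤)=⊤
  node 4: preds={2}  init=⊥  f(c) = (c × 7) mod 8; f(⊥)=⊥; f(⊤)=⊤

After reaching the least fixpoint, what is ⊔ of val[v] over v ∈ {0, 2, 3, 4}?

⊤

Trace (14 dequeues):
  [1] u=0 | in 6 | out 6 | prev ⊥ | push {}
  [2] u=1 | in ⊥ | out 6 | ==
  [3] u=2 | in 6 | out 2 | prev ⊥ | push {0}
  [4] u=3 | in 6 | out 1 | prev ⊥ | push {1,2}
  [5] u=4 | in 2 | out 6 | prev ⊥ | push {3}
  [6] u=0 | in ⊤ | out ⊤ | prev 6 | push {}
  [7] u=1 | in 1 | out ⊤ | prev 6 | push {0}
  [8] u=2 | in ⊤ | out ⊤ | prev 2 | push {4}
  [9] u=3 | in ⊤ | out ⊤ | prev 1 | push {1,2}
  [10] u=0 | in ⊤ | out ⊤ | ==
  [11] u=4 | in ⊤ | out ⊤ | prev 6 | push {3}
  [12] u=1 | in ⊤ | out ⊤ | ==
  [13] u=2 | in ⊤ | out ⊤ | ==
  [14] u=3 | in ⊤ | out ⊤ | ==

Converged values:
  [0] ⊤
  [1] ⊤
  [2] ⊤
  [3] ⊤
  [4] ⊤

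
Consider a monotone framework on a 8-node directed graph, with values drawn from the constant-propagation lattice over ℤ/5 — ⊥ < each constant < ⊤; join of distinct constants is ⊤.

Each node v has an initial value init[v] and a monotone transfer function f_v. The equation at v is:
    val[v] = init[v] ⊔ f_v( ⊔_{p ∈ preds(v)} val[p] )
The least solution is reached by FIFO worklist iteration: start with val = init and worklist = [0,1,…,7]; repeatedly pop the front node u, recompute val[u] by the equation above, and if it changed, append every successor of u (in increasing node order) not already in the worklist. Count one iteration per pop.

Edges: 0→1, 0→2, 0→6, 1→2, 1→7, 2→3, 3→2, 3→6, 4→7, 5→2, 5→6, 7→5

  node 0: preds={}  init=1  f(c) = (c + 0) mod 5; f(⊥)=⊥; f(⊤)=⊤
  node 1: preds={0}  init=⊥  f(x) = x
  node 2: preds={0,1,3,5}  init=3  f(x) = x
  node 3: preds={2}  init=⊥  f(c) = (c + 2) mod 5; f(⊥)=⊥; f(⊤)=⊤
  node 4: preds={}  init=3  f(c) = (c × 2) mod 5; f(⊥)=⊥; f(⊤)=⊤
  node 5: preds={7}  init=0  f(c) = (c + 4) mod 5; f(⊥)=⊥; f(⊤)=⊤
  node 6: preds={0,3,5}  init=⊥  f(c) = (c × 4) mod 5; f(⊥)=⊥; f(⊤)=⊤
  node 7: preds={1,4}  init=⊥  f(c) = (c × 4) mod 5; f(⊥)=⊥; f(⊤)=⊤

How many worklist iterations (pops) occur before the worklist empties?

Worklist (12 pops):
  #1 pop 0: in=⊥ → 1 (no change)
  #2 pop 1: in=1 → 1 (was ⊥); enqueue []
  #3 pop 2: in=⊤ → ⊤ (was 3); enqueue []
  #4 pop 3: in=⊤ → ⊤ (was ⊥); enqueue [2]
  #5 pop 4: in=⊥ → 3 (no change)
  #6 pop 5: in=⊥ → 0 (no change)
  #7 pop 6: in=⊤ → ⊤ (was ⊥); enqueue []
  #8 pop 7: in=⊤ → ⊤ (was ⊥); enqueue [5]
  #9 pop 2: in=⊤ → ⊤ (no change)
  #10 pop 5: in=⊤ → ⊤ (was 0); enqueue [2,6]
  #11 pop 2: in=⊤ → ⊤ (no change)
  #12 pop 6: in=⊤ → ⊤ (no change)

Fixpoint:
  val[0] = 1
  val[1] = 1
  val[2] = ⊤
  val[3] = ⊤
  val[4] = 3
  val[5] = ⊤
  val[6] = ⊤
  val[7] = ⊤

12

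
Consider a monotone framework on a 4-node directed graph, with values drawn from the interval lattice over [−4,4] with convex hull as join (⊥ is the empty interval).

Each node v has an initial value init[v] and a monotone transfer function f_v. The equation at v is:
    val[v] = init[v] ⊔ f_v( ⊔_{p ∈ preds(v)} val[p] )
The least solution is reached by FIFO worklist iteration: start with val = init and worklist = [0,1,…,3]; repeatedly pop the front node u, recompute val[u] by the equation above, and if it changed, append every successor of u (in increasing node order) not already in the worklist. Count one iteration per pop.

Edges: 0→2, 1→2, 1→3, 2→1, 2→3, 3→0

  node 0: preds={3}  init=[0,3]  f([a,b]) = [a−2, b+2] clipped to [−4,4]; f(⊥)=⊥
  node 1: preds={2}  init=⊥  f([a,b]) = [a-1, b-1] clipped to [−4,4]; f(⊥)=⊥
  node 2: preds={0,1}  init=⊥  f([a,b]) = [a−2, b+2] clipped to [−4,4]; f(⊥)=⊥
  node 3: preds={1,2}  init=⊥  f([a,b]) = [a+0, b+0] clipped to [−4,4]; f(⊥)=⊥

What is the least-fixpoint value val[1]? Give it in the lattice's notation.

[-4,3]

Trace (12 dequeues):
  [1] u=0 | in ⊥ | out [0,3] | ==
  [2] u=1 | in ⊥ | out ⊥ | ==
  [3] u=2 | in [0,3] | out [-2,4] | prev ⊥ | push {1}
  [4] u=3 | in [-2,4] | out [-2,4] | prev ⊥ | push {0}
  [5] u=1 | in [-2,4] | out [-3,3] | prev ⊥ | push {2,3}
  [6] u=0 | in [-2,4] | out [-4,4] | prev [0,3] | push {}
  [7] u=2 | in [-4,4] | out [-4,4] | prev [-2,4] | push {1}
  [8] u=3 | in [-4,4] | out [-4,4] | prev [-2,4] | push {0}
  [9] u=1 | in [-4,4] | out [-4,3] | prev [-3,3] | push {2,3}
  [10] u=0 | in [-4,4] | out [-4,4] | ==
  [11] u=2 | in [-4,4] | out [-4,4] | ==
  [12] u=3 | in [-4,4] | out [-4,4] | ==

Converged values:
  [0] [-4,4]
  [1] [-4,3]
  [2] [-4,4]
  [3] [-4,4]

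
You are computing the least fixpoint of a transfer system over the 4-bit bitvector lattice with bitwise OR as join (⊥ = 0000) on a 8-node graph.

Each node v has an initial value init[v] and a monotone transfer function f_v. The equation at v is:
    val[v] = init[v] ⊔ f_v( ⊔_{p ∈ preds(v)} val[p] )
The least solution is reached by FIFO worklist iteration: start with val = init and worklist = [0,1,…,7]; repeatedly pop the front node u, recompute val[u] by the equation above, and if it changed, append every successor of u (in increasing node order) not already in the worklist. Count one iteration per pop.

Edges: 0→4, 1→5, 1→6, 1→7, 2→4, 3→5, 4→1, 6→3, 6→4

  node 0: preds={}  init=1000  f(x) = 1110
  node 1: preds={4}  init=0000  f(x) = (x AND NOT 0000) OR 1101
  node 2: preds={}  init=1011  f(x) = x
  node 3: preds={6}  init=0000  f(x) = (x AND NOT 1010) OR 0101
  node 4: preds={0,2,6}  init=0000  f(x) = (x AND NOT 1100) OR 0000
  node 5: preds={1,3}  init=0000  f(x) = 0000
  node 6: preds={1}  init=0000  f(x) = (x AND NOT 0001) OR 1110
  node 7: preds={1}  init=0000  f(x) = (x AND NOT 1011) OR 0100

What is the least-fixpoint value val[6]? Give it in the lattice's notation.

Iteration log — 14 steps:
  step 1. node 0  ⊔preds=0000  new=1110  old=1000  +wl: 
  step 2. node 1  ⊔preds=0000  new=1101  old=0000  +wl: 
  step 3. node 2  ⊔preds=0000  new=1011  stable
  step 4. node 3  ⊔preds=0000  new=0101  old=0000  +wl: 
  step 5. node 4  ⊔preds=1111  new=0011  old=0000  +wl: 1
  step 6. node 5  ⊔preds=1101  new=0000  stable
  step 7. node 6  ⊔preds=1101  new=1110  old=0000  +wl: 3,4
  step 8. node 7  ⊔preds=1101  new=0100  old=0000  +wl: 
  step 9. node 1  ⊔preds=0011  new=1111  old=1101  +wl: 5,6,7
  step 10. node 3  ⊔preds=1110  new=0101  stable
  step 11. node 4  ⊔preds=1111  new=0011  stable
  step 12. node 5  ⊔preds=1111  new=0000  stable
  step 13. node 6  ⊔preds=1111  new=1110  stable
  step 14. node 7  ⊔preds=1111  new=0100  stable

Least fixpoint reached:
  node 0: 1110
  node 1: 1111
  node 2: 1011
  node 3: 0101
  node 4: 0011
  node 5: 0000
  node 6: 1110
  node 7: 0100

1110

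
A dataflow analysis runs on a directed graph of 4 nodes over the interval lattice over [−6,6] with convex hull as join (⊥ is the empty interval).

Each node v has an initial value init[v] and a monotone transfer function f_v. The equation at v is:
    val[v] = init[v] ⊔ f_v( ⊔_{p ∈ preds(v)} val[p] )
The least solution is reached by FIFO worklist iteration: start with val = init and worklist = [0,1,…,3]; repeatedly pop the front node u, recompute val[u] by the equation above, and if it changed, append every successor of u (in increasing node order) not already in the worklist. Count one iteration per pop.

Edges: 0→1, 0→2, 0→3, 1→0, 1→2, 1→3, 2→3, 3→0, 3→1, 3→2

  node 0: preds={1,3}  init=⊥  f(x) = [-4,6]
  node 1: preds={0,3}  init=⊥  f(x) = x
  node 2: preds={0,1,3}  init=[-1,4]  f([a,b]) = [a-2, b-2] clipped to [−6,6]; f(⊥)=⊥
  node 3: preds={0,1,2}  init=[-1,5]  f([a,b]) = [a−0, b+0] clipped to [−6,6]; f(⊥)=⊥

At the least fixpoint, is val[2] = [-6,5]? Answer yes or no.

Iteration log — 9 steps:
  step 1. node 0  ⊔preds=[-1,5]  new=[-4,6]  old=⊥  +wl: 
  step 2. node 1  ⊔preds=[-4,6]  new=[-4,6]  old=⊥  +wl: 0
  step 3. node 2  ⊔preds=[-4,6]  new=[-6,4]  old=[-1,4]  +wl: 
  step 4. node 3  ⊔preds=[-6,6]  new=[-6,6]  old=[-1,5]  +wl: 1,2
  step 5. node 0  ⊔preds=[-6,6]  new=[-4,6]  stable
  step 6. node 1  ⊔preds=[-6,6]  new=[-6,6]  old=[-4,6]  +wl: 0,3
  step 7. node 2  ⊔preds=[-6,6]  new=[-6,4]  stable
  step 8. node 0  ⊔preds=[-6,6]  new=[-4,6]  stable
  step 9. node 3  ⊔preds=[-6,6]  new=[-6,6]  stable

Least fixpoint reached:
  node 0: [-4,6]
  node 1: [-6,6]
  node 2: [-6,4]
  node 3: [-6,6]

no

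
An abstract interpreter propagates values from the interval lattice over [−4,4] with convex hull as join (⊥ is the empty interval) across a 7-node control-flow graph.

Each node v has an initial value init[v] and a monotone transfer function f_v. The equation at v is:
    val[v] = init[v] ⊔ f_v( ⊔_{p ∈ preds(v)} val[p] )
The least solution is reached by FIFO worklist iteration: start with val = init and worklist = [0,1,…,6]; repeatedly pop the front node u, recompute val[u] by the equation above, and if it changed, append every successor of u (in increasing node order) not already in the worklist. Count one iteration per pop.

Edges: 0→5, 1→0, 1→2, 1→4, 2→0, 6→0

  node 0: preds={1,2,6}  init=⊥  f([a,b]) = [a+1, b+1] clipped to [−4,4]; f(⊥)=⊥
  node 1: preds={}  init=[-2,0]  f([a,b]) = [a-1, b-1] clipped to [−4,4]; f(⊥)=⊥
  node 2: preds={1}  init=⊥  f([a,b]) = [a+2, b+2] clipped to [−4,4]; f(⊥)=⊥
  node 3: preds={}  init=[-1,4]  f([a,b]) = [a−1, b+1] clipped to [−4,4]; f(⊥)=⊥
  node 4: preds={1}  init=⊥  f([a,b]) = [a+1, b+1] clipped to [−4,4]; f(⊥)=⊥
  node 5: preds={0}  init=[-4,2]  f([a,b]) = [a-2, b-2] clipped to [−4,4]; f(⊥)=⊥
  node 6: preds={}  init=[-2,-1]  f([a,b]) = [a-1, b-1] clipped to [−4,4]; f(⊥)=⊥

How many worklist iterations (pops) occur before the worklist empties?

9

Worklist (9 pops):
  #1 pop 0: in=[-2,0] → [-1,1] (was ⊥); enqueue []
  #2 pop 1: in=⊥ → [-2,0] (no change)
  #3 pop 2: in=[-2,0] → [0,2] (was ⊥); enqueue [0]
  #4 pop 3: in=⊥ → [-1,4] (no change)
  #5 pop 4: in=[-2,0] → [-1,1] (was ⊥); enqueue []
  #6 pop 5: in=[-1,1] → [-4,2] (no change)
  #7 pop 6: in=⊥ → [-2,-1] (no change)
  #8 pop 0: in=[-2,2] → [-1,3] (was [-1,1]); enqueue [5]
  #9 pop 5: in=[-1,3] → [-4,2] (no change)

Fixpoint:
  val[0] = [-1,3]
  val[1] = [-2,0]
  val[2] = [0,2]
  val[3] = [-1,4]
  val[4] = [-1,1]
  val[5] = [-4,2]
  val[6] = [-2,-1]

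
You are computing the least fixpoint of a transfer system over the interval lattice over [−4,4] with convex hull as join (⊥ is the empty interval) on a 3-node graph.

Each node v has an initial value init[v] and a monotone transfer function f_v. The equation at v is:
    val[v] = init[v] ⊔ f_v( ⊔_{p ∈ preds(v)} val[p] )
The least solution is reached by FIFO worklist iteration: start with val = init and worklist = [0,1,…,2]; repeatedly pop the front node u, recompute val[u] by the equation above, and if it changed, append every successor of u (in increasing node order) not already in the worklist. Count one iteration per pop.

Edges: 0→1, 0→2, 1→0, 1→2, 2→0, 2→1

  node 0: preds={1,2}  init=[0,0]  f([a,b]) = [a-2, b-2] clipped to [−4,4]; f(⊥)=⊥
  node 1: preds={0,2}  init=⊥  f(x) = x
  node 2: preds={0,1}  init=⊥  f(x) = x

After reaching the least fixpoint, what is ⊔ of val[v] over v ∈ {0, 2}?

[-4,0]

Iteration log — 11 steps:
  step 1. node 0  ⊔preds=⊥  new=[0,0]  stable
  step 2. node 1  ⊔preds=[0,0]  new=[0,0]  old=⊥  +wl: 0
  step 3. node 2  ⊔preds=[0,0]  new=[0,0]  old=⊥  +wl: 1
  step 4. node 0  ⊔preds=[0,0]  new=[-2,0]  old=[0,0]  +wl: 2
  step 5. node 1  ⊔preds=[-2,0]  new=[-2,0]  old=[0,0]  +wl: 0
  step 6. node 2  ⊔preds=[-2,0]  new=[-2,0]  old=[0,0]  +wl: 1
  step 7. node 0  ⊔preds=[-2,0]  new=[-4,0]  old=[-2,0]  +wl: 2
  step 8. node 1  ⊔preds=[-4,0]  new=[-4,0]  old=[-2,0]  +wl: 0
  step 9. node 2  ⊔preds=[-4,0]  new=[-4,0]  old=[-2,0]  +wl: 1
  step 10. node 0  ⊔preds=[-4,0]  new=[-4,0]  stable
  step 11. node 1  ⊔preds=[-4,0]  new=[-4,0]  stable

Least fixpoint reached:
  node 0: [-4,0]
  node 1: [-4,0]
  node 2: [-4,0]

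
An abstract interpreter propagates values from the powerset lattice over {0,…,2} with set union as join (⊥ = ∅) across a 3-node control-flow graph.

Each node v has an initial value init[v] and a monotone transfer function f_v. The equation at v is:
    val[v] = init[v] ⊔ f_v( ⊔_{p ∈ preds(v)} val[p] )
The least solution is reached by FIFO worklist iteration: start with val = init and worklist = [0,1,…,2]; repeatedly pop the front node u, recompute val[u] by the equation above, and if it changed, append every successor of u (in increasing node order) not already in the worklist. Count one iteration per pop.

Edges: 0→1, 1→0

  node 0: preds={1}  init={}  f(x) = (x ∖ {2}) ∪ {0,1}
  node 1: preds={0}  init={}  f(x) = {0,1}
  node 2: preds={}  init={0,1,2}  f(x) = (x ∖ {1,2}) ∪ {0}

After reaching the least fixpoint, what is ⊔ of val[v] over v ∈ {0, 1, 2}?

Worklist (4 pops):
  #1 pop 0: in={} → {0,1} (was {}); enqueue []
  #2 pop 1: in={0,1} → {0,1} (was {}); enqueue [0]
  #3 pop 2: in={} → {0,1,2} (no change)
  #4 pop 0: in={0,1} → {0,1} (no change)

Fixpoint:
  val[0] = {0,1}
  val[1] = {0,1}
  val[2] = {0,1,2}

{0,1,2}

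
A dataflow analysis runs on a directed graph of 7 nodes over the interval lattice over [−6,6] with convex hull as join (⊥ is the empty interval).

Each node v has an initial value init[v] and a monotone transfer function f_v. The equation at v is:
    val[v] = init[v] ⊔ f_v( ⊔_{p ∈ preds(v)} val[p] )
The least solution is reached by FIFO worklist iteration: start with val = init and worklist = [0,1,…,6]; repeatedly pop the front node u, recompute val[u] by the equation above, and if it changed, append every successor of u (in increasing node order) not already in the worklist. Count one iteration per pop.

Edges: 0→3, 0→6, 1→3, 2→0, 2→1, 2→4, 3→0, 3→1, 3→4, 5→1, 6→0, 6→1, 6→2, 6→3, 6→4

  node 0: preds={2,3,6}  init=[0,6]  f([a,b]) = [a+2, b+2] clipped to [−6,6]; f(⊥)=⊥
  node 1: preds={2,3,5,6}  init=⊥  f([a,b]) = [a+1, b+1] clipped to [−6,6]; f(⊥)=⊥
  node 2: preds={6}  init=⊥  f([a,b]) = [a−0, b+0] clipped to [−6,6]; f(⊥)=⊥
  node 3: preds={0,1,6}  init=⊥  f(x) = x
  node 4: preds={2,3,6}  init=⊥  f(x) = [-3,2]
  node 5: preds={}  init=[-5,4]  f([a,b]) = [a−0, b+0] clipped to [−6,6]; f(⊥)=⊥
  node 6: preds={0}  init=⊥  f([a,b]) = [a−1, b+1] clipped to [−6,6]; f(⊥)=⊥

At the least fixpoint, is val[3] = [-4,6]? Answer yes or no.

Iteration log — 20 steps:
  step 1. node 0  ⊔preds=⊥  new=[0,6]  stable
  step 2. node 1  ⊔preds=[-5,4]  new=[-4,5]  old=⊥  +wl: 
  step 3. node 2  ⊔preds=⊥  new=⊥  stable
  step 4. node 3  ⊔preds=[-4,6]  new=[-4,6]  old=⊥  +wl: 0,1
  step 5. node 4  ⊔preds=[-4,6]  new=[-3,2]  old=⊥  +wl: 
  step 6. node 5  ⊔preds=⊥  new=[-5,4]  stable
  step 7. node 6  ⊔preds=[0,6]  new=[-1,6]  old=⊥  +wl: 2,3,4
  step 8. node 0  ⊔preds=[-4,6]  new=[-2,6]  old=[0,6]  +wl: 6
  step 9. node 1  ⊔preds=[-5,6]  new=[-4,6]  old=[-4,5]  +wl: 
  step 10. node 2  ⊔preds=[-1,6]  new=[-1,6]  old=⊥  +wl: 0,1
  step 11. node 3  ⊔preds=[-4,6]  new=[-4,6]  stable
  step 12. node 4  ⊔preds=[-4,6]  new=[-3,2]  stable
  step 13. node 6  ⊔preds=[-2,6]  new=[-3,6]  old=[-1,6]  +wl: 2,3,4
  step 14. node 0  ⊔preds=[-4,6]  new=[-2,6]  stable
  step 15. node 1  ⊔preds=[-5,6]  new=[-4,6]  stable
  step 16. node 2  ⊔preds=[-3,6]  new=[-3,6]  old=[-1,6]  +wl: 0,1
  step 17. node 3  ⊔preds=[-4,6]  new=[-4,6]  stable
  step 18. node 4  ⊔preds=[-4,6]  new=[-3,2]  stable
  step 19. node 0  ⊔preds=[-4,6]  new=[-2,6]  stable
  step 20. node 1  ⊔preds=[-5,6]  new=[-4,6]  stable

Least fixpoint reached:
  node 0: [-2,6]
  node 1: [-4,6]
  node 2: [-3,6]
  node 3: [-4,6]
  node 4: [-3,2]
  node 5: [-5,4]
  node 6: [-3,6]

yes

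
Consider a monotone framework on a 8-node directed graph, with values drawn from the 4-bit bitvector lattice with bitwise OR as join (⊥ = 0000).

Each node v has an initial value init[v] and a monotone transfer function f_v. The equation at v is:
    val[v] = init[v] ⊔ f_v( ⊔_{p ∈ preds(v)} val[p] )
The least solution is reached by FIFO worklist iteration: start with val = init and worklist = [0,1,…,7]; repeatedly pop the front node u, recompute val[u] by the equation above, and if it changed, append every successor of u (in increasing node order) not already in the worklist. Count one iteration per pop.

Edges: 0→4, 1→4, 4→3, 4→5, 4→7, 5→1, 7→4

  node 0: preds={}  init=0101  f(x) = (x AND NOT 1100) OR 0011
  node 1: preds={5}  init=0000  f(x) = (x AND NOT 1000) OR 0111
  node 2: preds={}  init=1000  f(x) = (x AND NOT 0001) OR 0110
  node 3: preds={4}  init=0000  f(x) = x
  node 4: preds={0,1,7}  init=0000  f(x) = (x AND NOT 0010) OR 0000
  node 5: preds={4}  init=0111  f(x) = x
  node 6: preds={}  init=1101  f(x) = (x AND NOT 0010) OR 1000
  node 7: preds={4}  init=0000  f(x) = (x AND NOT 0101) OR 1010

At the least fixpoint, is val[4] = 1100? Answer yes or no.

no

Iteration log — 14 steps:
  step 1. node 0  ⊔preds=0000  new=0111  old=0101  +wl: 
  step 2. node 1  ⊔preds=0111  new=0111  old=0000  +wl: 
  step 3. node 2  ⊔preds=0000  new=1110  old=1000  +wl: 
  step 4. node 3  ⊔preds=0000  new=0000  stable
  step 5. node 4  ⊔preds=0111  new=0101  old=0000  +wl: 3
  step 6. node 5  ⊔preds=0101  new=0111  stable
  step 7. node 6  ⊔preds=0000  new=1101  stable
  step 8. node 7  ⊔preds=0101  new=1010  old=0000  +wl: 4
  step 9. node 3  ⊔preds=0101  new=0101  old=0000  +wl: 
  step 10. node 4  ⊔preds=1111  new=1101  old=0101  +wl: 3,5,7
  step 11. node 3  ⊔preds=1101  new=1101  old=0101  +wl: 
  step 12. node 5  ⊔preds=1101  new=1111  old=0111  +wl: 1
  step 13. node 7  ⊔preds=1101  new=1010  stable
  step 14. node 1  ⊔preds=1111  new=0111  stable

Least fixpoint reached:
  node 0: 0111
  node 1: 0111
  node 2: 1110
  node 3: 1101
  node 4: 1101
  node 5: 1111
  node 6: 1101
  node 7: 1010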